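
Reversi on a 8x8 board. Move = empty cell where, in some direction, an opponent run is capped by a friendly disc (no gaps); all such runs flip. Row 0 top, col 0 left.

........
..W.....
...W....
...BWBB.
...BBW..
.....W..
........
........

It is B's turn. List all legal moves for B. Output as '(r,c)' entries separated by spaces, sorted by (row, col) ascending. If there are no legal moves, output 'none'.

(0,1): no bracket -> illegal
(0,2): no bracket -> illegal
(0,3): no bracket -> illegal
(1,1): no bracket -> illegal
(1,3): flips 1 -> legal
(1,4): no bracket -> illegal
(2,1): no bracket -> illegal
(2,2): no bracket -> illegal
(2,4): flips 1 -> legal
(2,5): flips 1 -> legal
(3,2): no bracket -> illegal
(4,6): flips 1 -> legal
(5,4): flips 1 -> legal
(5,6): no bracket -> illegal
(6,4): no bracket -> illegal
(6,5): flips 2 -> legal
(6,6): flips 1 -> legal

Answer: (1,3) (2,4) (2,5) (4,6) (5,4) (6,5) (6,6)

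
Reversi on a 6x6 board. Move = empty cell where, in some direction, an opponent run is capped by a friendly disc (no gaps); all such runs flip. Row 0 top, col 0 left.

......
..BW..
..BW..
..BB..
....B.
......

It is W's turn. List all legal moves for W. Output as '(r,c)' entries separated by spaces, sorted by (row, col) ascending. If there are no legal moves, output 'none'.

Answer: (0,1) (1,1) (2,1) (3,1) (4,1) (4,3)

Derivation:
(0,1): flips 1 -> legal
(0,2): no bracket -> illegal
(0,3): no bracket -> illegal
(1,1): flips 1 -> legal
(2,1): flips 1 -> legal
(2,4): no bracket -> illegal
(3,1): flips 1 -> legal
(3,4): no bracket -> illegal
(3,5): no bracket -> illegal
(4,1): flips 1 -> legal
(4,2): no bracket -> illegal
(4,3): flips 1 -> legal
(4,5): no bracket -> illegal
(5,3): no bracket -> illegal
(5,4): no bracket -> illegal
(5,5): no bracket -> illegal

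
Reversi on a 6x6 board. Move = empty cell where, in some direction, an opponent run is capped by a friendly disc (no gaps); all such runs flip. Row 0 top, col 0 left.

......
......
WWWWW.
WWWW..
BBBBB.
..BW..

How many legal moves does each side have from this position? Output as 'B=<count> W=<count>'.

-- B to move --
(1,0): flips 4 -> legal
(1,1): flips 4 -> legal
(1,2): flips 2 -> legal
(1,3): flips 4 -> legal
(1,4): flips 2 -> legal
(1,5): flips 2 -> legal
(2,5): no bracket -> illegal
(3,4): no bracket -> illegal
(3,5): no bracket -> illegal
(5,4): flips 1 -> legal
B mobility = 7
-- W to move --
(3,4): no bracket -> illegal
(3,5): flips 1 -> legal
(4,5): no bracket -> illegal
(5,0): flips 2 -> legal
(5,1): flips 3 -> legal
(5,4): flips 1 -> legal
(5,5): flips 1 -> legal
W mobility = 5

Answer: B=7 W=5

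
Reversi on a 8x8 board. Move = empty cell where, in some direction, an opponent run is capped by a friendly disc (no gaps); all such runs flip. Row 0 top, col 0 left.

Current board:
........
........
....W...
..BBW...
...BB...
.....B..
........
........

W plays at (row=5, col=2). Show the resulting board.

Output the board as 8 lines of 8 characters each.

Answer: ........
........
....W...
..BBW...
...WB...
..W..B..
........
........

Derivation:
Place W at (5,2); scan 8 dirs for brackets.
Dir NW: first cell '.' (not opp) -> no flip
Dir N: first cell '.' (not opp) -> no flip
Dir NE: opp run (4,3) capped by W -> flip
Dir W: first cell '.' (not opp) -> no flip
Dir E: first cell '.' (not opp) -> no flip
Dir SW: first cell '.' (not opp) -> no flip
Dir S: first cell '.' (not opp) -> no flip
Dir SE: first cell '.' (not opp) -> no flip
All flips: (4,3)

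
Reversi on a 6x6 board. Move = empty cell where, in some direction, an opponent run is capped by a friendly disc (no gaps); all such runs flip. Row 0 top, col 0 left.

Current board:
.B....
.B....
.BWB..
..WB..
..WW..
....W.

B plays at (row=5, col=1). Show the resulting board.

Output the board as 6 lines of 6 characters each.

Answer: .B....
.B....
.BWB..
..WB..
..BW..
.B..W.

Derivation:
Place B at (5,1); scan 8 dirs for brackets.
Dir NW: first cell '.' (not opp) -> no flip
Dir N: first cell '.' (not opp) -> no flip
Dir NE: opp run (4,2) capped by B -> flip
Dir W: first cell '.' (not opp) -> no flip
Dir E: first cell '.' (not opp) -> no flip
Dir SW: edge -> no flip
Dir S: edge -> no flip
Dir SE: edge -> no flip
All flips: (4,2)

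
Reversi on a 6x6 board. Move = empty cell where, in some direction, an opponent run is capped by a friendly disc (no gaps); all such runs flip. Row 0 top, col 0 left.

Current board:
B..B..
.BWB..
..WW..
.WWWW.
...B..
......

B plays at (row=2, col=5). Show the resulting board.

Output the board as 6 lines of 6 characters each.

Answer: B..B..
.BWB..
..WW.B
.WWWB.
...B..
......

Derivation:
Place B at (2,5); scan 8 dirs for brackets.
Dir NW: first cell '.' (not opp) -> no flip
Dir N: first cell '.' (not opp) -> no flip
Dir NE: edge -> no flip
Dir W: first cell '.' (not opp) -> no flip
Dir E: edge -> no flip
Dir SW: opp run (3,4) capped by B -> flip
Dir S: first cell '.' (not opp) -> no flip
Dir SE: edge -> no flip
All flips: (3,4)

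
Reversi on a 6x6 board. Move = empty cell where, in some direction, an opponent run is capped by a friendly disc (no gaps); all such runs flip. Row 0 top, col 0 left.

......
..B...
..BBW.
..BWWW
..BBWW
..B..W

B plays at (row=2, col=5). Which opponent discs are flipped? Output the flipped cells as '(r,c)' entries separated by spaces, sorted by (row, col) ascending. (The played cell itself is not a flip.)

Answer: (2,4) (3,4)

Derivation:
Dir NW: first cell '.' (not opp) -> no flip
Dir N: first cell '.' (not opp) -> no flip
Dir NE: edge -> no flip
Dir W: opp run (2,4) capped by B -> flip
Dir E: edge -> no flip
Dir SW: opp run (3,4) capped by B -> flip
Dir S: opp run (3,5) (4,5) (5,5), next=edge -> no flip
Dir SE: edge -> no flip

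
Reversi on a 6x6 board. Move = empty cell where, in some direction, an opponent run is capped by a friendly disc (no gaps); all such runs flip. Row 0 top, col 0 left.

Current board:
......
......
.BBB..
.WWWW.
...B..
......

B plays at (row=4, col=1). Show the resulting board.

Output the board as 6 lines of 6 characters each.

Answer: ......
......
.BBB..
.BBWW.
.B.B..
......

Derivation:
Place B at (4,1); scan 8 dirs for brackets.
Dir NW: first cell '.' (not opp) -> no flip
Dir N: opp run (3,1) capped by B -> flip
Dir NE: opp run (3,2) capped by B -> flip
Dir W: first cell '.' (not opp) -> no flip
Dir E: first cell '.' (not opp) -> no flip
Dir SW: first cell '.' (not opp) -> no flip
Dir S: first cell '.' (not opp) -> no flip
Dir SE: first cell '.' (not opp) -> no flip
All flips: (3,1) (3,2)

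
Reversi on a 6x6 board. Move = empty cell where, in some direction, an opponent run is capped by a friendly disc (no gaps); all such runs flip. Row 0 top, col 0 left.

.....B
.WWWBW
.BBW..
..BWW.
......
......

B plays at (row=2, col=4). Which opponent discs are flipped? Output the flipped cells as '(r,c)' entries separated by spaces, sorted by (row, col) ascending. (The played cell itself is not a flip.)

Dir NW: opp run (1,3), next='.' -> no flip
Dir N: first cell 'B' (not opp) -> no flip
Dir NE: opp run (1,5), next=edge -> no flip
Dir W: opp run (2,3) capped by B -> flip
Dir E: first cell '.' (not opp) -> no flip
Dir SW: opp run (3,3), next='.' -> no flip
Dir S: opp run (3,4), next='.' -> no flip
Dir SE: first cell '.' (not opp) -> no flip

Answer: (2,3)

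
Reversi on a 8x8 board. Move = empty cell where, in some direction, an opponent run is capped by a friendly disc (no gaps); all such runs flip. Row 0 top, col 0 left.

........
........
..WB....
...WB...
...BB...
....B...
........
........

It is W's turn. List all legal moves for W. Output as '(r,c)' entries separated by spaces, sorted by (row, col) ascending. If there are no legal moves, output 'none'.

(1,2): no bracket -> illegal
(1,3): flips 1 -> legal
(1,4): no bracket -> illegal
(2,4): flips 1 -> legal
(2,5): no bracket -> illegal
(3,2): no bracket -> illegal
(3,5): flips 1 -> legal
(4,2): no bracket -> illegal
(4,5): no bracket -> illegal
(5,2): no bracket -> illegal
(5,3): flips 1 -> legal
(5,5): flips 1 -> legal
(6,3): no bracket -> illegal
(6,4): no bracket -> illegal
(6,5): no bracket -> illegal

Answer: (1,3) (2,4) (3,5) (5,3) (5,5)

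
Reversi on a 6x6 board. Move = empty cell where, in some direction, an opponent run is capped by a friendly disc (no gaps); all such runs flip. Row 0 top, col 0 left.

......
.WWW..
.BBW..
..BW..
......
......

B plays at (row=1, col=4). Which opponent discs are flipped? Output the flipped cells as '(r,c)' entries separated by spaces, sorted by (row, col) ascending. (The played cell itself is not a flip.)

Dir NW: first cell '.' (not opp) -> no flip
Dir N: first cell '.' (not opp) -> no flip
Dir NE: first cell '.' (not opp) -> no flip
Dir W: opp run (1,3) (1,2) (1,1), next='.' -> no flip
Dir E: first cell '.' (not opp) -> no flip
Dir SW: opp run (2,3) capped by B -> flip
Dir S: first cell '.' (not opp) -> no flip
Dir SE: first cell '.' (not opp) -> no flip

Answer: (2,3)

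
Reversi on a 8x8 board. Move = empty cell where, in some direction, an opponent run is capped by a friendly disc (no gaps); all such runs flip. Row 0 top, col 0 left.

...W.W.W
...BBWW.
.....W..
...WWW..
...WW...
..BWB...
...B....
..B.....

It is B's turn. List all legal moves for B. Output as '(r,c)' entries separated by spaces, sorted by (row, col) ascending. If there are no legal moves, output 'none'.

(0,2): no bracket -> illegal
(0,4): no bracket -> illegal
(0,6): no bracket -> illegal
(1,2): no bracket -> illegal
(1,7): flips 2 -> legal
(2,2): no bracket -> illegal
(2,3): flips 3 -> legal
(2,4): flips 2 -> legal
(2,6): no bracket -> illegal
(2,7): no bracket -> illegal
(3,2): flips 1 -> legal
(3,6): flips 1 -> legal
(4,2): no bracket -> illegal
(4,5): no bracket -> illegal
(4,6): no bracket -> illegal
(5,5): no bracket -> illegal
(6,2): no bracket -> illegal
(6,4): no bracket -> illegal

Answer: (1,7) (2,3) (2,4) (3,2) (3,6)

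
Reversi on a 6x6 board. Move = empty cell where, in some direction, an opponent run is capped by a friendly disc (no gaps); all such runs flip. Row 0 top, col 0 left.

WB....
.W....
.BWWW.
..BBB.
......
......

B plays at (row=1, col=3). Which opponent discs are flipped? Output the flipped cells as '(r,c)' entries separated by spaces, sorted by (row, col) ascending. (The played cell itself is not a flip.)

Answer: (2,3)

Derivation:
Dir NW: first cell '.' (not opp) -> no flip
Dir N: first cell '.' (not opp) -> no flip
Dir NE: first cell '.' (not opp) -> no flip
Dir W: first cell '.' (not opp) -> no flip
Dir E: first cell '.' (not opp) -> no flip
Dir SW: opp run (2,2), next='.' -> no flip
Dir S: opp run (2,3) capped by B -> flip
Dir SE: opp run (2,4), next='.' -> no flip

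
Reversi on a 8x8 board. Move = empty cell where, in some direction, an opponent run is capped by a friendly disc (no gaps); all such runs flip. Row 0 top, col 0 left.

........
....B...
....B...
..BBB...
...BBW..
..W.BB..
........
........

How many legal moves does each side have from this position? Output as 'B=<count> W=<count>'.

Answer: B=5 W=5

Derivation:
-- B to move --
(3,5): flips 1 -> legal
(3,6): flips 1 -> legal
(4,1): no bracket -> illegal
(4,2): no bracket -> illegal
(4,6): flips 1 -> legal
(5,1): no bracket -> illegal
(5,3): no bracket -> illegal
(5,6): flips 1 -> legal
(6,1): flips 1 -> legal
(6,2): no bracket -> illegal
(6,3): no bracket -> illegal
B mobility = 5
-- W to move --
(0,3): no bracket -> illegal
(0,4): no bracket -> illegal
(0,5): no bracket -> illegal
(1,3): no bracket -> illegal
(1,5): no bracket -> illegal
(2,1): no bracket -> illegal
(2,2): no bracket -> illegal
(2,3): flips 1 -> legal
(2,5): flips 2 -> legal
(3,1): no bracket -> illegal
(3,5): no bracket -> illegal
(4,1): no bracket -> illegal
(4,2): flips 2 -> legal
(4,6): no bracket -> illegal
(5,3): no bracket -> illegal
(5,6): no bracket -> illegal
(6,3): flips 1 -> legal
(6,4): no bracket -> illegal
(6,5): flips 1 -> legal
(6,6): no bracket -> illegal
W mobility = 5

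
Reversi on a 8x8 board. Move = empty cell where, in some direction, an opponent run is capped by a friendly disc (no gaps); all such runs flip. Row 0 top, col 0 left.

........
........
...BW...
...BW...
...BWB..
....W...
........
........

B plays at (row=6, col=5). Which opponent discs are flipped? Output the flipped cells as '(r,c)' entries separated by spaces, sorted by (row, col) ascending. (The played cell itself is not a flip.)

Answer: (5,4)

Derivation:
Dir NW: opp run (5,4) capped by B -> flip
Dir N: first cell '.' (not opp) -> no flip
Dir NE: first cell '.' (not opp) -> no flip
Dir W: first cell '.' (not opp) -> no flip
Dir E: first cell '.' (not opp) -> no flip
Dir SW: first cell '.' (not opp) -> no flip
Dir S: first cell '.' (not opp) -> no flip
Dir SE: first cell '.' (not opp) -> no flip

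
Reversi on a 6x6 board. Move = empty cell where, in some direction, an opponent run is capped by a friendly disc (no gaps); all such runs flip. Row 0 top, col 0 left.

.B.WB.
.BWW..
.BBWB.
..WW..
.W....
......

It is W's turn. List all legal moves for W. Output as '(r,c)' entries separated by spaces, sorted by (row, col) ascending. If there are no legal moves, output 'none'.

(0,0): flips 2 -> legal
(0,2): no bracket -> illegal
(0,5): flips 1 -> legal
(1,0): flips 2 -> legal
(1,4): no bracket -> illegal
(1,5): flips 1 -> legal
(2,0): flips 2 -> legal
(2,5): flips 1 -> legal
(3,0): flips 1 -> legal
(3,1): flips 1 -> legal
(3,4): no bracket -> illegal
(3,5): flips 1 -> legal

Answer: (0,0) (0,5) (1,0) (1,5) (2,0) (2,5) (3,0) (3,1) (3,5)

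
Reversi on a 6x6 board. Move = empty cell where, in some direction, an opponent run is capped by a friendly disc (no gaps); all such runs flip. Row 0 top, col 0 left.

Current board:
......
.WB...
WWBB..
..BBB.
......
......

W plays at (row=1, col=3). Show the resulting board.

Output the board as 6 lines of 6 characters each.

Answer: ......
.WWW..
WWBB..
..BBB.
......
......

Derivation:
Place W at (1,3); scan 8 dirs for brackets.
Dir NW: first cell '.' (not opp) -> no flip
Dir N: first cell '.' (not opp) -> no flip
Dir NE: first cell '.' (not opp) -> no flip
Dir W: opp run (1,2) capped by W -> flip
Dir E: first cell '.' (not opp) -> no flip
Dir SW: opp run (2,2), next='.' -> no flip
Dir S: opp run (2,3) (3,3), next='.' -> no flip
Dir SE: first cell '.' (not opp) -> no flip
All flips: (1,2)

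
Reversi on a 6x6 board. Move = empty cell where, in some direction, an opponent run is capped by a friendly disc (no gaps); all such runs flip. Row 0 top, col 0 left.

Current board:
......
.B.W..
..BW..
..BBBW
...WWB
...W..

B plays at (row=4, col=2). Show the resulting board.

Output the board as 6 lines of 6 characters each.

Answer: ......
.B.W..
..BW..
..BBBW
..BBBB
...W..

Derivation:
Place B at (4,2); scan 8 dirs for brackets.
Dir NW: first cell '.' (not opp) -> no flip
Dir N: first cell 'B' (not opp) -> no flip
Dir NE: first cell 'B' (not opp) -> no flip
Dir W: first cell '.' (not opp) -> no flip
Dir E: opp run (4,3) (4,4) capped by B -> flip
Dir SW: first cell '.' (not opp) -> no flip
Dir S: first cell '.' (not opp) -> no flip
Dir SE: opp run (5,3), next=edge -> no flip
All flips: (4,3) (4,4)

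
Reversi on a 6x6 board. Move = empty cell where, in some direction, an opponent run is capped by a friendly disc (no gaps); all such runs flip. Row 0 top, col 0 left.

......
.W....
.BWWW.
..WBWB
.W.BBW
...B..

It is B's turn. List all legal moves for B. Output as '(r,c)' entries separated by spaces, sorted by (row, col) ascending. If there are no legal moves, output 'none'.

(0,0): flips 2 -> legal
(0,1): flips 1 -> legal
(0,2): no bracket -> illegal
(1,0): no bracket -> illegal
(1,2): no bracket -> illegal
(1,3): flips 2 -> legal
(1,4): flips 2 -> legal
(1,5): flips 1 -> legal
(2,0): no bracket -> illegal
(2,5): flips 4 -> legal
(3,0): no bracket -> illegal
(3,1): flips 1 -> legal
(4,0): no bracket -> illegal
(4,2): no bracket -> illegal
(5,0): no bracket -> illegal
(5,1): no bracket -> illegal
(5,2): no bracket -> illegal
(5,4): no bracket -> illegal
(5,5): flips 1 -> legal

Answer: (0,0) (0,1) (1,3) (1,4) (1,5) (2,5) (3,1) (5,5)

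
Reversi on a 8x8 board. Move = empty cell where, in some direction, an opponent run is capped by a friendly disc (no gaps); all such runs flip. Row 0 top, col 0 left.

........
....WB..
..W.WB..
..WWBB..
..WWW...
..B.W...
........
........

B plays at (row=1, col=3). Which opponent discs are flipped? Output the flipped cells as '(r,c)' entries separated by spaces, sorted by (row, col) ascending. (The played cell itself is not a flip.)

Answer: (1,4) (2,4)

Derivation:
Dir NW: first cell '.' (not opp) -> no flip
Dir N: first cell '.' (not opp) -> no flip
Dir NE: first cell '.' (not opp) -> no flip
Dir W: first cell '.' (not opp) -> no flip
Dir E: opp run (1,4) capped by B -> flip
Dir SW: opp run (2,2), next='.' -> no flip
Dir S: first cell '.' (not opp) -> no flip
Dir SE: opp run (2,4) capped by B -> flip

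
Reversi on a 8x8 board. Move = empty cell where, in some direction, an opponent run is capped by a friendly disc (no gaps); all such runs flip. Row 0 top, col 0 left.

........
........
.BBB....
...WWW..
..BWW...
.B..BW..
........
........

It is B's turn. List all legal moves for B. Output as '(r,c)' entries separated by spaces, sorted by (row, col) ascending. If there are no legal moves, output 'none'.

(2,4): flips 3 -> legal
(2,5): no bracket -> illegal
(2,6): no bracket -> illegal
(3,2): flips 1 -> legal
(3,6): no bracket -> illegal
(4,5): flips 3 -> legal
(4,6): no bracket -> illegal
(5,2): no bracket -> illegal
(5,3): flips 2 -> legal
(5,6): flips 1 -> legal
(6,4): no bracket -> illegal
(6,5): no bracket -> illegal
(6,6): flips 3 -> legal

Answer: (2,4) (3,2) (4,5) (5,3) (5,6) (6,6)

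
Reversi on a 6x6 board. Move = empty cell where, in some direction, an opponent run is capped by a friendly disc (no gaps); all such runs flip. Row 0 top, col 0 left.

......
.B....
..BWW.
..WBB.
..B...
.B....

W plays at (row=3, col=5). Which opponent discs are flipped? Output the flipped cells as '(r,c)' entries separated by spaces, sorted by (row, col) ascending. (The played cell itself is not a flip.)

Answer: (3,3) (3,4)

Derivation:
Dir NW: first cell 'W' (not opp) -> no flip
Dir N: first cell '.' (not opp) -> no flip
Dir NE: edge -> no flip
Dir W: opp run (3,4) (3,3) capped by W -> flip
Dir E: edge -> no flip
Dir SW: first cell '.' (not opp) -> no flip
Dir S: first cell '.' (not opp) -> no flip
Dir SE: edge -> no flip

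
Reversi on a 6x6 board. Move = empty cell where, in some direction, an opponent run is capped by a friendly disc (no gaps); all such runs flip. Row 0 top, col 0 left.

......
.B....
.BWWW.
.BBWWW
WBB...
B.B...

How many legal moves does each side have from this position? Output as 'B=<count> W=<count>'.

-- B to move --
(1,2): flips 1 -> legal
(1,3): flips 1 -> legal
(1,4): flips 1 -> legal
(1,5): flips 2 -> legal
(2,5): flips 3 -> legal
(3,0): flips 1 -> legal
(4,3): no bracket -> illegal
(4,4): flips 2 -> legal
(4,5): no bracket -> illegal
(5,1): no bracket -> illegal
B mobility = 7
-- W to move --
(0,0): flips 1 -> legal
(0,1): no bracket -> illegal
(0,2): no bracket -> illegal
(1,0): no bracket -> illegal
(1,2): no bracket -> illegal
(2,0): flips 1 -> legal
(3,0): flips 2 -> legal
(4,3): flips 2 -> legal
(5,1): flips 1 -> legal
(5,3): no bracket -> illegal
W mobility = 5

Answer: B=7 W=5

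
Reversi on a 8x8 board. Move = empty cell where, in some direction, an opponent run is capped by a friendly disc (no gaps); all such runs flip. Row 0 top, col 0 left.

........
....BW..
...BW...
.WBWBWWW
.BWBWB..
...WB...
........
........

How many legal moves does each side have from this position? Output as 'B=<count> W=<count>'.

Answer: B=7 W=9

Derivation:
-- B to move --
(0,4): no bracket -> illegal
(0,5): no bracket -> illegal
(0,6): no bracket -> illegal
(1,3): no bracket -> illegal
(1,6): flips 1 -> legal
(2,0): no bracket -> illegal
(2,1): flips 1 -> legal
(2,2): no bracket -> illegal
(2,5): flips 2 -> legal
(2,6): no bracket -> illegal
(2,7): flips 1 -> legal
(3,0): flips 1 -> legal
(4,0): no bracket -> illegal
(4,6): no bracket -> illegal
(4,7): no bracket -> illegal
(5,1): no bracket -> illegal
(5,2): flips 2 -> legal
(5,5): no bracket -> illegal
(6,2): no bracket -> illegal
(6,3): flips 1 -> legal
(6,4): no bracket -> illegal
B mobility = 7
-- W to move --
(0,3): no bracket -> illegal
(0,4): flips 1 -> legal
(0,5): no bracket -> illegal
(1,2): no bracket -> illegal
(1,3): flips 2 -> legal
(2,1): no bracket -> illegal
(2,2): flips 2 -> legal
(2,5): no bracket -> illegal
(3,0): no bracket -> illegal
(4,0): flips 1 -> legal
(4,6): flips 1 -> legal
(5,0): no bracket -> illegal
(5,1): flips 1 -> legal
(5,2): no bracket -> illegal
(5,5): flips 2 -> legal
(5,6): no bracket -> illegal
(6,3): flips 2 -> legal
(6,4): flips 1 -> legal
(6,5): no bracket -> illegal
W mobility = 9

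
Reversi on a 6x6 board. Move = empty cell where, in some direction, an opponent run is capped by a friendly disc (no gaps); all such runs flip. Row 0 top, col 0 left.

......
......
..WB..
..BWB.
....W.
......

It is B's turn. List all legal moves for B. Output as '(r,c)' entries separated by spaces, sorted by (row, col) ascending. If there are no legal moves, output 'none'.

(1,1): no bracket -> illegal
(1,2): flips 1 -> legal
(1,3): no bracket -> illegal
(2,1): flips 1 -> legal
(2,4): no bracket -> illegal
(3,1): no bracket -> illegal
(3,5): no bracket -> illegal
(4,2): no bracket -> illegal
(4,3): flips 1 -> legal
(4,5): no bracket -> illegal
(5,3): no bracket -> illegal
(5,4): flips 1 -> legal
(5,5): no bracket -> illegal

Answer: (1,2) (2,1) (4,3) (5,4)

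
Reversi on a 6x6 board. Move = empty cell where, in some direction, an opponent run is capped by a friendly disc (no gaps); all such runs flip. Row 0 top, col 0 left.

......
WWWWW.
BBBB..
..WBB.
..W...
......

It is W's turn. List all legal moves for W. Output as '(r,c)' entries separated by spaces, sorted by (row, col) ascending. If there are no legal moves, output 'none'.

Answer: (2,4) (3,0) (3,1) (3,5) (4,3) (4,4) (4,5)

Derivation:
(2,4): flips 1 -> legal
(2,5): no bracket -> illegal
(3,0): flips 2 -> legal
(3,1): flips 2 -> legal
(3,5): flips 2 -> legal
(4,3): flips 2 -> legal
(4,4): flips 2 -> legal
(4,5): flips 2 -> legal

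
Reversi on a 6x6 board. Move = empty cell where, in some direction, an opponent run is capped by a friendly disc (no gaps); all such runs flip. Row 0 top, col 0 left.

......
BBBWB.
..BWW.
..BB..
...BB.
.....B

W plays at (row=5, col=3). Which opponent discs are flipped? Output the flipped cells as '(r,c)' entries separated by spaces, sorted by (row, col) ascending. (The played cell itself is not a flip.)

Answer: (3,3) (4,3)

Derivation:
Dir NW: first cell '.' (not opp) -> no flip
Dir N: opp run (4,3) (3,3) capped by W -> flip
Dir NE: opp run (4,4), next='.' -> no flip
Dir W: first cell '.' (not opp) -> no flip
Dir E: first cell '.' (not opp) -> no flip
Dir SW: edge -> no flip
Dir S: edge -> no flip
Dir SE: edge -> no flip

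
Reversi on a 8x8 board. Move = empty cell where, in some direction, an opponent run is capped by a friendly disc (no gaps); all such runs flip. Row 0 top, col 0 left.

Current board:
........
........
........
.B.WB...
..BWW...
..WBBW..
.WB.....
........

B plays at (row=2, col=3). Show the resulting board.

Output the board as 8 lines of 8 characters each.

Answer: ........
........
...B....
.B.BB...
..BBW...
..WBBW..
.WB.....
........

Derivation:
Place B at (2,3); scan 8 dirs for brackets.
Dir NW: first cell '.' (not opp) -> no flip
Dir N: first cell '.' (not opp) -> no flip
Dir NE: first cell '.' (not opp) -> no flip
Dir W: first cell '.' (not opp) -> no flip
Dir E: first cell '.' (not opp) -> no flip
Dir SW: first cell '.' (not opp) -> no flip
Dir S: opp run (3,3) (4,3) capped by B -> flip
Dir SE: first cell 'B' (not opp) -> no flip
All flips: (3,3) (4,3)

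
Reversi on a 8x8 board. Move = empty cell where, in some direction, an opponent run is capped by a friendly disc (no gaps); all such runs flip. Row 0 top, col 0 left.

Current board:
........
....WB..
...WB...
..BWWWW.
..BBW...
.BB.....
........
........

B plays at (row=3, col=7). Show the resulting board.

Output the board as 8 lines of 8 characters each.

Place B at (3,7); scan 8 dirs for brackets.
Dir NW: first cell '.' (not opp) -> no flip
Dir N: first cell '.' (not opp) -> no flip
Dir NE: edge -> no flip
Dir W: opp run (3,6) (3,5) (3,4) (3,3) capped by B -> flip
Dir E: edge -> no flip
Dir SW: first cell '.' (not opp) -> no flip
Dir S: first cell '.' (not opp) -> no flip
Dir SE: edge -> no flip
All flips: (3,3) (3,4) (3,5) (3,6)

Answer: ........
....WB..
...WB...
..BBBBBB
..BBW...
.BB.....
........
........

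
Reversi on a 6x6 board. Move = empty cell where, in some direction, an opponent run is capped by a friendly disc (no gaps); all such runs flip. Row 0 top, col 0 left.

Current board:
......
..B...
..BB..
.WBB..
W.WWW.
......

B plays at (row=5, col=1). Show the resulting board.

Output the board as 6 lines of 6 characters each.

Place B at (5,1); scan 8 dirs for brackets.
Dir NW: opp run (4,0), next=edge -> no flip
Dir N: first cell '.' (not opp) -> no flip
Dir NE: opp run (4,2) capped by B -> flip
Dir W: first cell '.' (not opp) -> no flip
Dir E: first cell '.' (not opp) -> no flip
Dir SW: edge -> no flip
Dir S: edge -> no flip
Dir SE: edge -> no flip
All flips: (4,2)

Answer: ......
..B...
..BB..
.WBB..
W.BWW.
.B....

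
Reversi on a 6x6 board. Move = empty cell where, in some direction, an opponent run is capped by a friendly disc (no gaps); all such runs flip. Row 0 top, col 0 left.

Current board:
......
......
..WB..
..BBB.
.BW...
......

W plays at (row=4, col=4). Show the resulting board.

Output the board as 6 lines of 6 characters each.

Place W at (4,4); scan 8 dirs for brackets.
Dir NW: opp run (3,3) capped by W -> flip
Dir N: opp run (3,4), next='.' -> no flip
Dir NE: first cell '.' (not opp) -> no flip
Dir W: first cell '.' (not opp) -> no flip
Dir E: first cell '.' (not opp) -> no flip
Dir SW: first cell '.' (not opp) -> no flip
Dir S: first cell '.' (not opp) -> no flip
Dir SE: first cell '.' (not opp) -> no flip
All flips: (3,3)

Answer: ......
......
..WB..
..BWB.
.BW.W.
......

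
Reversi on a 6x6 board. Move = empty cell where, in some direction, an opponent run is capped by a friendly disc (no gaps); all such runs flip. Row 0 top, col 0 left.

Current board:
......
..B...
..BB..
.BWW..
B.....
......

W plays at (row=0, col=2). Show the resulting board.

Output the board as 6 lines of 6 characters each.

Place W at (0,2); scan 8 dirs for brackets.
Dir NW: edge -> no flip
Dir N: edge -> no flip
Dir NE: edge -> no flip
Dir W: first cell '.' (not opp) -> no flip
Dir E: first cell '.' (not opp) -> no flip
Dir SW: first cell '.' (not opp) -> no flip
Dir S: opp run (1,2) (2,2) capped by W -> flip
Dir SE: first cell '.' (not opp) -> no flip
All flips: (1,2) (2,2)

Answer: ..W...
..W...
..WB..
.BWW..
B.....
......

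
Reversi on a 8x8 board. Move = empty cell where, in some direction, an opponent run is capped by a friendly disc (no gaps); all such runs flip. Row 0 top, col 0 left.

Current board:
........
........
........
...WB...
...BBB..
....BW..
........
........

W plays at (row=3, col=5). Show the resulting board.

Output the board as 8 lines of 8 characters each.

Answer: ........
........
........
...WWW..
...BBW..
....BW..
........
........

Derivation:
Place W at (3,5); scan 8 dirs for brackets.
Dir NW: first cell '.' (not opp) -> no flip
Dir N: first cell '.' (not opp) -> no flip
Dir NE: first cell '.' (not opp) -> no flip
Dir W: opp run (3,4) capped by W -> flip
Dir E: first cell '.' (not opp) -> no flip
Dir SW: opp run (4,4), next='.' -> no flip
Dir S: opp run (4,5) capped by W -> flip
Dir SE: first cell '.' (not opp) -> no flip
All flips: (3,4) (4,5)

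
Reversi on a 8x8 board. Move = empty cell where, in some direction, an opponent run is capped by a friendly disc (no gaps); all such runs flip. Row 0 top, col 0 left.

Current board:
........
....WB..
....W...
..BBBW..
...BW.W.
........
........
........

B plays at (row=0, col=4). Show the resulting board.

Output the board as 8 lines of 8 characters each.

Place B at (0,4); scan 8 dirs for brackets.
Dir NW: edge -> no flip
Dir N: edge -> no flip
Dir NE: edge -> no flip
Dir W: first cell '.' (not opp) -> no flip
Dir E: first cell '.' (not opp) -> no flip
Dir SW: first cell '.' (not opp) -> no flip
Dir S: opp run (1,4) (2,4) capped by B -> flip
Dir SE: first cell 'B' (not opp) -> no flip
All flips: (1,4) (2,4)

Answer: ....B...
....BB..
....B...
..BBBW..
...BW.W.
........
........
........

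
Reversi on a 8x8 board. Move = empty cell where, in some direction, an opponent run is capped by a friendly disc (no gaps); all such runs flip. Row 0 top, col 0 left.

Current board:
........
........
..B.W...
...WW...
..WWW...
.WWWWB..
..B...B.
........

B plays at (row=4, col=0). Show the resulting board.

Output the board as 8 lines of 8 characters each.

Place B at (4,0); scan 8 dirs for brackets.
Dir NW: edge -> no flip
Dir N: first cell '.' (not opp) -> no flip
Dir NE: first cell '.' (not opp) -> no flip
Dir W: edge -> no flip
Dir E: first cell '.' (not opp) -> no flip
Dir SW: edge -> no flip
Dir S: first cell '.' (not opp) -> no flip
Dir SE: opp run (5,1) capped by B -> flip
All flips: (5,1)

Answer: ........
........
..B.W...
...WW...
B.WWW...
.BWWWB..
..B...B.
........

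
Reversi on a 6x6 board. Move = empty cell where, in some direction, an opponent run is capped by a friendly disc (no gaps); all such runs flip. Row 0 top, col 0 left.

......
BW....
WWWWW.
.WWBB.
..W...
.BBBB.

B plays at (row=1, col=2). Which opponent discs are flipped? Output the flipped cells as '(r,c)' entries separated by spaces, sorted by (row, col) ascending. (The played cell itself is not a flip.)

Answer: (1,1) (2,2) (2,3) (3,2) (4,2)

Derivation:
Dir NW: first cell '.' (not opp) -> no flip
Dir N: first cell '.' (not opp) -> no flip
Dir NE: first cell '.' (not opp) -> no flip
Dir W: opp run (1,1) capped by B -> flip
Dir E: first cell '.' (not opp) -> no flip
Dir SW: opp run (2,1), next='.' -> no flip
Dir S: opp run (2,2) (3,2) (4,2) capped by B -> flip
Dir SE: opp run (2,3) capped by B -> flip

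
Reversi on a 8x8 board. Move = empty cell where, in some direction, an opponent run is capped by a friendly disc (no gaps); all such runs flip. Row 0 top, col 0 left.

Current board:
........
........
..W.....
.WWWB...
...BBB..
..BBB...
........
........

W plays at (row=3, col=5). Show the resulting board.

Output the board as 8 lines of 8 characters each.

Place W at (3,5); scan 8 dirs for brackets.
Dir NW: first cell '.' (not opp) -> no flip
Dir N: first cell '.' (not opp) -> no flip
Dir NE: first cell '.' (not opp) -> no flip
Dir W: opp run (3,4) capped by W -> flip
Dir E: first cell '.' (not opp) -> no flip
Dir SW: opp run (4,4) (5,3), next='.' -> no flip
Dir S: opp run (4,5), next='.' -> no flip
Dir SE: first cell '.' (not opp) -> no flip
All flips: (3,4)

Answer: ........
........
..W.....
.WWWWW..
...BBB..
..BBB...
........
........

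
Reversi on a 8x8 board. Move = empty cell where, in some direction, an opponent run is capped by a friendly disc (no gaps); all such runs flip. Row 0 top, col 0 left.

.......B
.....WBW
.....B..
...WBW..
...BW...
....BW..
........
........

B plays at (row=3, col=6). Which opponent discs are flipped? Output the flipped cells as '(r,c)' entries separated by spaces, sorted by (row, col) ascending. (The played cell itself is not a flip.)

Dir NW: first cell 'B' (not opp) -> no flip
Dir N: first cell '.' (not opp) -> no flip
Dir NE: first cell '.' (not opp) -> no flip
Dir W: opp run (3,5) capped by B -> flip
Dir E: first cell '.' (not opp) -> no flip
Dir SW: first cell '.' (not opp) -> no flip
Dir S: first cell '.' (not opp) -> no flip
Dir SE: first cell '.' (not opp) -> no flip

Answer: (3,5)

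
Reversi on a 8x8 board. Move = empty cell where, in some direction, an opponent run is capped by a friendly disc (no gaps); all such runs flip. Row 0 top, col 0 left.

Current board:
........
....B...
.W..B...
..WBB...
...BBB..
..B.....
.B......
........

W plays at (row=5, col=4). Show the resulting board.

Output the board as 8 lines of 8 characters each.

Answer: ........
....B...
.W..B...
..WBB...
...WBB..
..B.W...
.B......
........

Derivation:
Place W at (5,4); scan 8 dirs for brackets.
Dir NW: opp run (4,3) capped by W -> flip
Dir N: opp run (4,4) (3,4) (2,4) (1,4), next='.' -> no flip
Dir NE: opp run (4,5), next='.' -> no flip
Dir W: first cell '.' (not opp) -> no flip
Dir E: first cell '.' (not opp) -> no flip
Dir SW: first cell '.' (not opp) -> no flip
Dir S: first cell '.' (not opp) -> no flip
Dir SE: first cell '.' (not opp) -> no flip
All flips: (4,3)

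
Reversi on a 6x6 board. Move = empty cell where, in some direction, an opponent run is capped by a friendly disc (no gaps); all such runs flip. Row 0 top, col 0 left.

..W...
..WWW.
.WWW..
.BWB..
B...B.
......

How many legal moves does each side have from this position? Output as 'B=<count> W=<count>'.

-- B to move --
(0,1): no bracket -> illegal
(0,3): flips 2 -> legal
(0,4): flips 2 -> legal
(0,5): no bracket -> illegal
(1,0): no bracket -> illegal
(1,1): flips 2 -> legal
(1,5): no bracket -> illegal
(2,0): no bracket -> illegal
(2,4): no bracket -> illegal
(2,5): no bracket -> illegal
(3,0): no bracket -> illegal
(3,4): no bracket -> illegal
(4,1): no bracket -> illegal
(4,2): no bracket -> illegal
(4,3): no bracket -> illegal
B mobility = 3
-- W to move --
(2,0): no bracket -> illegal
(2,4): no bracket -> illegal
(3,0): flips 1 -> legal
(3,4): flips 1 -> legal
(3,5): no bracket -> illegal
(4,1): flips 1 -> legal
(4,2): no bracket -> illegal
(4,3): flips 1 -> legal
(4,5): no bracket -> illegal
(5,0): no bracket -> illegal
(5,1): no bracket -> illegal
(5,3): no bracket -> illegal
(5,4): no bracket -> illegal
(5,5): flips 2 -> legal
W mobility = 5

Answer: B=3 W=5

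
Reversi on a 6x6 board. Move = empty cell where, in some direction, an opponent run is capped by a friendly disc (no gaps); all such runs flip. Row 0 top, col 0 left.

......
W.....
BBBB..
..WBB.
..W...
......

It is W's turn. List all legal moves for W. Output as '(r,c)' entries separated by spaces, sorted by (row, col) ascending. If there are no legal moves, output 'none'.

(1,1): no bracket -> illegal
(1,2): flips 1 -> legal
(1,3): no bracket -> illegal
(1,4): flips 1 -> legal
(2,4): flips 1 -> legal
(2,5): no bracket -> illegal
(3,0): flips 1 -> legal
(3,1): no bracket -> illegal
(3,5): flips 2 -> legal
(4,3): no bracket -> illegal
(4,4): no bracket -> illegal
(4,5): no bracket -> illegal

Answer: (1,2) (1,4) (2,4) (3,0) (3,5)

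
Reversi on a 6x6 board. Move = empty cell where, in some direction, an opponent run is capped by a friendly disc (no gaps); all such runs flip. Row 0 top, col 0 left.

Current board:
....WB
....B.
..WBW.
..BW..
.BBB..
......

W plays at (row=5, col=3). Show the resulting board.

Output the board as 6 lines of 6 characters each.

Answer: ....WB
....B.
..WBW.
..BW..
.BBW..
...W..

Derivation:
Place W at (5,3); scan 8 dirs for brackets.
Dir NW: opp run (4,2), next='.' -> no flip
Dir N: opp run (4,3) capped by W -> flip
Dir NE: first cell '.' (not opp) -> no flip
Dir W: first cell '.' (not opp) -> no flip
Dir E: first cell '.' (not opp) -> no flip
Dir SW: edge -> no flip
Dir S: edge -> no flip
Dir SE: edge -> no flip
All flips: (4,3)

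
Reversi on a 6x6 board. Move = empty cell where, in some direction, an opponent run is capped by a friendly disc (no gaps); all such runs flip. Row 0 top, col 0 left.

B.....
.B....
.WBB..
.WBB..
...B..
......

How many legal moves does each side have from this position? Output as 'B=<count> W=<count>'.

-- B to move --
(1,0): flips 1 -> legal
(1,2): no bracket -> illegal
(2,0): flips 1 -> legal
(3,0): flips 1 -> legal
(4,0): flips 1 -> legal
(4,1): flips 2 -> legal
(4,2): no bracket -> illegal
B mobility = 5
-- W to move --
(0,1): flips 1 -> legal
(0,2): no bracket -> illegal
(1,0): no bracket -> illegal
(1,2): no bracket -> illegal
(1,3): flips 1 -> legal
(1,4): no bracket -> illegal
(2,0): no bracket -> illegal
(2,4): flips 2 -> legal
(3,4): flips 2 -> legal
(4,1): no bracket -> illegal
(4,2): no bracket -> illegal
(4,4): no bracket -> illegal
(5,2): no bracket -> illegal
(5,3): no bracket -> illegal
(5,4): flips 2 -> legal
W mobility = 5

Answer: B=5 W=5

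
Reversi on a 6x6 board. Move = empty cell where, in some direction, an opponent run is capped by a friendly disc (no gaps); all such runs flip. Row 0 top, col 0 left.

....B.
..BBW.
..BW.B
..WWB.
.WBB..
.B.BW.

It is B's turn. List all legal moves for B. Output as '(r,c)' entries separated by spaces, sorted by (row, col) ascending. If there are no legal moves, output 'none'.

Answer: (0,3) (1,5) (2,1) (2,4) (3,1) (4,0) (4,4) (5,5)

Derivation:
(0,3): flips 1 -> legal
(0,5): no bracket -> illegal
(1,5): flips 1 -> legal
(2,1): flips 1 -> legal
(2,4): flips 3 -> legal
(3,0): no bracket -> illegal
(3,1): flips 3 -> legal
(4,0): flips 1 -> legal
(4,4): flips 1 -> legal
(4,5): no bracket -> illegal
(5,0): no bracket -> illegal
(5,2): no bracket -> illegal
(5,5): flips 1 -> legal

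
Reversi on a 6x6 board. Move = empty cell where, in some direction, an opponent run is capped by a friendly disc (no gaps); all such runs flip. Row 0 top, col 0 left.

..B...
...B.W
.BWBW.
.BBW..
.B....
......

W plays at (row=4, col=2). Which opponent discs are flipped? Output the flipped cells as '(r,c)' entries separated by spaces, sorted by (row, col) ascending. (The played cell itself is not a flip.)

Answer: (3,2)

Derivation:
Dir NW: opp run (3,1), next='.' -> no flip
Dir N: opp run (3,2) capped by W -> flip
Dir NE: first cell 'W' (not opp) -> no flip
Dir W: opp run (4,1), next='.' -> no flip
Dir E: first cell '.' (not opp) -> no flip
Dir SW: first cell '.' (not opp) -> no flip
Dir S: first cell '.' (not opp) -> no flip
Dir SE: first cell '.' (not opp) -> no flip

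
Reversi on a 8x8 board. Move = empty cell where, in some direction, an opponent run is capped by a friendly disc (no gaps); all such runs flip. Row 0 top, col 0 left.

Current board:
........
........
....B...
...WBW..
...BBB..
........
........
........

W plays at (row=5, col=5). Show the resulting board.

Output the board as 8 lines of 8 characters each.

Answer: ........
........
....B...
...WBW..
...BWW..
.....W..
........
........

Derivation:
Place W at (5,5); scan 8 dirs for brackets.
Dir NW: opp run (4,4) capped by W -> flip
Dir N: opp run (4,5) capped by W -> flip
Dir NE: first cell '.' (not opp) -> no flip
Dir W: first cell '.' (not opp) -> no flip
Dir E: first cell '.' (not opp) -> no flip
Dir SW: first cell '.' (not opp) -> no flip
Dir S: first cell '.' (not opp) -> no flip
Dir SE: first cell '.' (not opp) -> no flip
All flips: (4,4) (4,5)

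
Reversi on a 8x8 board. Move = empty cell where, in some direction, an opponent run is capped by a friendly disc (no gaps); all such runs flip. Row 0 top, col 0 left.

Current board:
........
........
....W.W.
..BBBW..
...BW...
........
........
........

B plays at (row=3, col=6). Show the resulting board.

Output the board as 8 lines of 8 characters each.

Answer: ........
........
....W.W.
..BBBBB.
...BW...
........
........
........

Derivation:
Place B at (3,6); scan 8 dirs for brackets.
Dir NW: first cell '.' (not opp) -> no flip
Dir N: opp run (2,6), next='.' -> no flip
Dir NE: first cell '.' (not opp) -> no flip
Dir W: opp run (3,5) capped by B -> flip
Dir E: first cell '.' (not opp) -> no flip
Dir SW: first cell '.' (not opp) -> no flip
Dir S: first cell '.' (not opp) -> no flip
Dir SE: first cell '.' (not opp) -> no flip
All flips: (3,5)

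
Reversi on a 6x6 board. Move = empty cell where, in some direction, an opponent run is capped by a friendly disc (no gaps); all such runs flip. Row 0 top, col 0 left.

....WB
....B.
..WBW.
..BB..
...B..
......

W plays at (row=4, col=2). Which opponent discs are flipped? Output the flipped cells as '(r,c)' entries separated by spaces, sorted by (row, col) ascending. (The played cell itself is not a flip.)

Answer: (3,2) (3,3)

Derivation:
Dir NW: first cell '.' (not opp) -> no flip
Dir N: opp run (3,2) capped by W -> flip
Dir NE: opp run (3,3) capped by W -> flip
Dir W: first cell '.' (not opp) -> no flip
Dir E: opp run (4,3), next='.' -> no flip
Dir SW: first cell '.' (not opp) -> no flip
Dir S: first cell '.' (not opp) -> no flip
Dir SE: first cell '.' (not opp) -> no flip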